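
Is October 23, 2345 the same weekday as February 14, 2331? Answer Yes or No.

No

From Feb 14, 2331 to Oct 23, 2345 is 5365 days.
5365 mod 7 = 3, so they are different weekdays.
(Feb 14, 2331 is a Saturday; Oct 23, 2345 is a Tuesday.)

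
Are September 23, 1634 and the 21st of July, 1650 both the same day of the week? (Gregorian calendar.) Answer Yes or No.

No

From Sep 23, 1634 to Jul 21, 1650 is 5780 days.
5780 mod 7 = 5, so they are different weekdays.
(Sep 23, 1634 is a Saturday; Jul 21, 1650 is a Thursday.)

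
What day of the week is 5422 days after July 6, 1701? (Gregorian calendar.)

Jul 6, 1701 is a Wednesday.
5422 mod 7 = 4, so 5422 days after a Wednesday is Wednesday + 4 = Sunday.

Sunday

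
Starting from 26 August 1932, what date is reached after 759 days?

+365 (one year) → Aug 26, 1933 (394 left).
Aug has 31 days: +6 → Sep 1, 1933 (388 left).
Sep has 30 days: +30 → Oct 1, 1933 (358 left).
Oct has 31 days: +31 → Nov 1, 1933 (327 left).
Nov has 30 days: +30 → Dec 1, 1933 (297 left).
Dec has 31 days: +31 → Jan 1, 1934 (266 left).
Jan has 31 days: +31 → Feb 1, 1934 (235 left).
Feb has 28 days: +28 → Mar 1, 1934 (207 left).
Mar has 31 days: +31 → Apr 1, 1934 (176 left).
Apr has 30 days: +30 → May 1, 1934 (146 left).
May has 31 days: +31 → Jun 1, 1934 (115 left).
Jun has 30 days: +30 → Jul 1, 1934 (85 left).
Jul has 31 days: +31 → Aug 1, 1934 (54 left).
Aug has 31 days: +31 → Sep 1, 1934 (23 left).
+23 → Sep 24, 1934.

September 24, 1934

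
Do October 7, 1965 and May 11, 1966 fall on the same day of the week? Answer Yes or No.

From Oct 7, 1965 to May 11, 1966 is 216 days.
216 mod 7 = 6, so they are different weekdays.
(Oct 7, 1965 is a Thursday; May 11, 1966 is a Wednesday.)

No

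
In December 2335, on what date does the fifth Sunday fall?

December 1, 2335 is a Sunday.
The first Sunday is therefore December 1 (same day).
The fifth Sunday is 1 + 4×7 = December 29.

December 29, 2335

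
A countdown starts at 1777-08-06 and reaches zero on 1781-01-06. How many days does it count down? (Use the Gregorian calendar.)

Aug 6, 1777 → Aug 6, 1778: 365 days.
Aug 6, 1778 → Aug 6, 1779: 365 days.
Aug 6, 1779 → Aug 6, 1780: 366 days (Feb 29, 1780 is in that span).
Aug 6, 1780 → Sep 6, 1780: 31 days (August has 31).
Sep 6, 1780 → Oct 6, 1780: 30 days (September has 30).
Oct 6, 1780 → Nov 6, 1780: 31 days (October has 31).
Nov 6, 1780 → Dec 6, 1780: 30 days (November has 30).
Dec 6, 1780 → Jan 6, 1781: 31 days.
Total: 1249 days.

1249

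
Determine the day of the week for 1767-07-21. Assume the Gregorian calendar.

Doomsday rule: the anchor day for the 1700s is Sunday. For year 67: 67÷12 = 5 r 7, and 7÷4 = 1, so 5+7+1 = 13.
Sunday + 13 ≡ Saturday — that's 1767's doomsday.
In July the doomsday date is Jul 11.
Jul 21 is 10 days after Jul 11; 10 mod 7 = 3, so Saturday + 3 = Tuesday.

Tuesday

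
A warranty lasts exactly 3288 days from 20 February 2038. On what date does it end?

+365 (one year) → Feb 20, 2039 (2923 left).
+365 (one year) → Feb 20, 2040 (2558 left).
+366 (one year; includes Feb 29, 2040) → Feb 20, 2041 (2192 left).
+365 (one year) → Feb 20, 2042 (1827 left).
+365 (one year) → Feb 20, 2043 (1462 left).
+365 (one year) → Feb 20, 2044 (1097 left).
+366 (one year; includes Feb 29, 2044) → Feb 20, 2045 (731 left).
+365 (one year) → Feb 20, 2046 (366 left).
Feb has 28 days: +9 → Mar 1, 2046 (357 left).
Mar has 31 days: +31 → Apr 1, 2046 (326 left).
Apr has 30 days: +30 → May 1, 2046 (296 left).
May has 31 days: +31 → Jun 1, 2046 (265 left).
Jun has 30 days: +30 → Jul 1, 2046 (235 left).
Jul has 31 days: +31 → Aug 1, 2046 (204 left).
Aug has 31 days: +31 → Sep 1, 2046 (173 left).
Sep has 30 days: +30 → Oct 1, 2046 (143 left).
Oct has 31 days: +31 → Nov 1, 2046 (112 left).
Nov has 30 days: +30 → Dec 1, 2046 (82 left).
Dec has 31 days: +31 → Jan 1, 2047 (51 left).
Jan has 31 days: +31 → Feb 1, 2047 (20 left).
+20 → Feb 21, 2047.

February 21, 2047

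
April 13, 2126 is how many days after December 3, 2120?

1957

Dec 3, 2120 → Dec 3, 2121: 365 days.
Dec 3, 2121 → Dec 3, 2122: 365 days.
Dec 3, 2122 → Dec 3, 2123: 365 days.
Dec 3, 2123 → Dec 3, 2124: 366 days (Feb 29, 2124 is in that span).
Dec 3, 2124 → Dec 3, 2125: 365 days.
Dec 3, 2125 → Jan 3, 2126: 31 days (December has 31).
Jan 3, 2126 → Feb 3, 2126: 31 days (January has 31).
Feb 3, 2126 → Mar 3, 2126: 28 days (February has 28).
Mar 3, 2126 → Apr 3, 2126: 31 days (March has 31).
Apr 3, 2126 → Apr 13, 2126: 10 days.
Total: 1957 days.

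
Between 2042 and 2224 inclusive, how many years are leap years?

Multiples of 4 in [2042,2224]: 46.
Of those, multiples of 100: 2 (not leap unless ÷400).
Multiples of 400: 0.
Leap years = 46 − 2 + 0 = 44.

44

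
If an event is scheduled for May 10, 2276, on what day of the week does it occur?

Doomsday rule: the anchor day for the 2200s is Friday. For year 76: 76÷12 = 6 r 4, and 4÷4 = 1, so 6+4+1 = 11.
Friday + 11 ≡ Tuesday — that's 2276's doomsday.
In May the doomsday date is May 9.
May 10 is 1 day after May 9; 1 mod 7 = 1, so Tuesday + 1 = Wednesday.

Wednesday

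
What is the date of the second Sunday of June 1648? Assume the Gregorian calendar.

June 1, 1648 is a Monday.
The first Sunday is therefore June 7 (6 days later).
The second Sunday is 7 + 1×7 = June 14.

June 14, 1648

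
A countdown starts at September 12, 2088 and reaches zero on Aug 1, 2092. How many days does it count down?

Sep 12, 2088 → Sep 12, 2089: 365 days.
Sep 12, 2089 → Sep 12, 2090: 365 days.
Sep 12, 2090 → Sep 12, 2091: 365 days.
Sep 12, 2091 → Oct 12, 2091: 30 days (September has 30).
Oct 12, 2091 → Nov 12, 2091: 31 days (October has 31).
Nov 12, 2091 → Dec 12, 2091: 30 days (November has 30).
Dec 12, 2091 → Jan 12, 2092: 31 days (December has 31).
Jan 12, 2092 → Feb 12, 2092: 31 days (January has 31).
Feb 12, 2092 → Mar 12, 2092: 29 days (February has 29).
Mar 12, 2092 → Apr 12, 2092: 31 days (March has 31).
Apr 12, 2092 → May 12, 2092: 30 days (April has 30).
May 12, 2092 → Jun 12, 2092: 31 days (May has 31).
Jun 12, 2092 → Jul 12, 2092: 30 days (June has 30).
Jul 12, 2092 → Aug 1, 2092: 20 days.
Total: 1419 days.

1419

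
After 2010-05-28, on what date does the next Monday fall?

May 28, 2010 is a Friday.
From Friday to the next Monday is 3 days.
May 28, 2010 + 3 = May 31, 2010.

May 31, 2010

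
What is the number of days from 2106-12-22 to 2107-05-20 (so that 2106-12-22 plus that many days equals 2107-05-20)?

149

Dec 22, 2106 → Jan 22, 2107: 31 days (December has 31).
Jan 22, 2107 → Feb 22, 2107: 31 days (January has 31).
Feb 22, 2107 → Mar 22, 2107: 28 days (February has 28).
Mar 22, 2107 → Apr 22, 2107: 31 days (March has 31).
Apr 22, 2107 → May 20, 2107: 28 days.
Total: 149 days.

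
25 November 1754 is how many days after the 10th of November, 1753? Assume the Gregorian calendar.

380

Nov 10, 1753 → Dec 10, 1753: 30 days (November has 30).
Dec 10, 1753 → Jan 10, 1754: 31 days (December has 31).
Jan 10, 1754 → Feb 10, 1754: 31 days (January has 31).
Feb 10, 1754 → Mar 10, 1754: 28 days (February has 28).
Mar 10, 1754 → Apr 10, 1754: 31 days (March has 31).
Apr 10, 1754 → May 10, 1754: 30 days (April has 30).
May 10, 1754 → Jun 10, 1754: 31 days (May has 31).
Jun 10, 1754 → Jul 10, 1754: 30 days (June has 30).
Jul 10, 1754 → Aug 10, 1754: 31 days (July has 31).
Aug 10, 1754 → Sep 10, 1754: 31 days (August has 31).
Sep 10, 1754 → Oct 10, 1754: 30 days (September has 30).
Oct 10, 1754 → Nov 10, 1754: 31 days (October has 31).
Nov 10, 1754 → Nov 25, 1754: 15 days.
Total: 380 days.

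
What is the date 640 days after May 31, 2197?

+365 (one year) → May 31, 2198 (275 left).
May has 31 days: +1 → Jun 1, 2198 (274 left).
Jun has 30 days: +30 → Jul 1, 2198 (244 left).
Jul has 31 days: +31 → Aug 1, 2198 (213 left).
Aug has 31 days: +31 → Sep 1, 2198 (182 left).
Sep has 30 days: +30 → Oct 1, 2198 (152 left).
Oct has 31 days: +31 → Nov 1, 2198 (121 left).
Nov has 30 days: +30 → Dec 1, 2198 (91 left).
Dec has 31 days: +31 → Jan 1, 2199 (60 left).
Jan has 31 days: +31 → Feb 1, 2199 (29 left).
Feb has 28 days: +28 → Mar 1, 2199 (1 left).
+1 → Mar 2, 2199.

March 2, 2199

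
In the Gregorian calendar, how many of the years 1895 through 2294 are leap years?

Multiples of 4 in [1895,2294]: 100.
Of those, multiples of 100: 4 (not leap unless ÷400).
Multiples of 400: 1.
Leap years = 100 − 4 + 1 = 97.

97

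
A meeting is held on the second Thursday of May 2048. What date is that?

May 1, 2048 is a Friday.
The first Thursday is therefore May 7 (6 days later).
The second Thursday is 7 + 1×7 = May 14.

May 14, 2048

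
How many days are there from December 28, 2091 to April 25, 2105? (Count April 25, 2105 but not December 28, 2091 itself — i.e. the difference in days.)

4866

Dec 28, 2091 → Dec 28, 2092: 366 days (Feb 29, 2092 is in that span).
Dec 28, 2092 → Dec 28, 2093: 365 days.
Dec 28, 2093 → Dec 28, 2094: 365 days.
Dec 28, 2094 → Dec 28, 2095: 365 days.
Dec 28, 2095 → Dec 28, 2096: 366 days (Feb 29, 2096 is in that span).
Dec 28, 2096 → Dec 28, 2097: 365 days.
Dec 28, 2097 → Dec 28, 2098: 365 days.
Dec 28, 2098 → Dec 28, 2099: 365 days.
Dec 28, 2099 → Dec 28, 2100: 365 days.
Dec 28, 2100 → Dec 28, 2101: 365 days.
Dec 28, 2101 → Dec 28, 2102: 365 days.
Dec 28, 2102 → Dec 28, 2103: 365 days.
Dec 28, 2103 → Dec 28, 2104: 366 days (Feb 29, 2104 is in that span).
Dec 28, 2104 → Jan 28, 2105: 31 days (December has 31).
Jan 28, 2105 → Feb 28, 2105: 31 days (January has 31).
Feb 28, 2105 → Mar 28, 2105: 28 days (February has 28).
Mar 28, 2105 → Apr 25, 2105: 28 days.
Total: 4866 days.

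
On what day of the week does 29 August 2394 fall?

Monday

Doomsday rule: the anchor day for the 2300s is Wednesday. For year 94: 94÷12 = 7 r 10, and 10÷4 = 2, so 7+10+2 = 19.
Wednesday + 19 ≡ Monday — that's 2394's doomsday.
In August the doomsday date is Aug 8.
Aug 29 is 21 days after Aug 8; 21 mod 7 = 0, so Monday + 0 = Monday.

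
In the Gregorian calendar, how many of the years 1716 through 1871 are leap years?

38

Multiples of 4 in [1716,1871]: 39.
Of those, multiples of 100: 1 (not leap unless ÷400).
Multiples of 400: 0.
Leap years = 39 − 1 + 0 = 38.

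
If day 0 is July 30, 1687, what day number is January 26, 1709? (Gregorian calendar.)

7850

Jul 30, 1687 → Jul 30, 1688: 366 days (Feb 29, 1688 is in that span).
Jul 30, 1688 → Jul 30, 1689: 365 days.
Jul 30, 1689 → Jul 30, 1690: 365 days.
Jul 30, 1690 → Jul 30, 1691: 365 days.
Jul 30, 1691 → Jul 30, 1692: 366 days (Feb 29, 1692 is in that span).
Jul 30, 1692 → Jul 30, 1693: 365 days.
Jul 30, 1693 → Jul 30, 1694: 365 days.
Jul 30, 1694 → Jul 30, 1695: 365 days.
Jul 30, 1695 → Jul 30, 1696: 366 days (Feb 29, 1696 is in that span).
Jul 30, 1696 → Jul 30, 1697: 365 days.
Jul 30, 1697 → Jul 30, 1698: 365 days.
Jul 30, 1698 → Jul 30, 1699: 365 days.
Jul 30, 1699 → Jul 30, 1700: 365 days.
Jul 30, 1700 → Jul 30, 1701: 365 days.
Jul 30, 1701 → Jul 30, 1702: 365 days.
Jul 30, 1702 → Jul 30, 1703: 365 days.
Jul 30, 1703 → Jul 30, 1704: 366 days (Feb 29, 1704 is in that span).
Jul 30, 1704 → Jul 30, 1705: 365 days.
Jul 30, 1705 → Jul 30, 1706: 365 days.
Jul 30, 1706 → Jul 30, 1707: 365 days.
Jul 30, 1707 → Jul 30, 1708: 366 days (Feb 29, 1708 is in that span).
Jul 30, 1708 → Aug 30, 1708: 31 days (July has 31).
Aug 30, 1708 → Sep 30, 1708: 31 days (August has 31).
Sep 30, 1708 → Oct 30, 1708: 30 days (September has 30).
Oct 30, 1708 → Nov 30, 1708: 31 days (October has 31).
Nov 30, 1708 → Dec 30, 1708: 30 days (November has 30).
Dec 30, 1708 → Jan 26, 1709: 27 days.
Total: 7850 days.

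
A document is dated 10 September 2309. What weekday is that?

Doomsday rule: the anchor day for the 2300s is Wednesday. For year 09: 9÷12 = 0 r 9, and 9÷4 = 2, so 0+9+2 = 11.
Wednesday + 11 ≡ Sunday — that's 2309's doomsday.
In September the doomsday date is Sep 5.
Sep 10 is 5 days after Sep 5; 5 mod 7 = 5, so Sunday + 5 = Friday.

Friday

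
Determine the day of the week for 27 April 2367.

Doomsday rule: the anchor day for the 2300s is Wednesday. For year 67: 67÷12 = 5 r 7, and 7÷4 = 1, so 5+7+1 = 13.
Wednesday + 13 ≡ Tuesday — that's 2367's doomsday.
In April the doomsday date is Apr 4.
Apr 27 is 23 days after Apr 4; 23 mod 7 = 2, so Tuesday + 2 = Thursday.

Thursday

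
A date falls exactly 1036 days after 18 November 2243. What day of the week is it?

Nov 18, 2243 is a Saturday.
1036 mod 7 = 0, so 1036 days after a Saturday is Saturday + 0 = Saturday.

Saturday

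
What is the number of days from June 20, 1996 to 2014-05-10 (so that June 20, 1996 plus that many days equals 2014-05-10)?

6533

Jun 20, 1996 → Jun 20, 1997: 365 days.
Jun 20, 1997 → Jun 20, 1998: 365 days.
Jun 20, 1998 → Jun 20, 1999: 365 days.
Jun 20, 1999 → Jun 20, 2000: 366 days (Feb 29, 2000 is in that span).
Jun 20, 2000 → Jun 20, 2001: 365 days.
Jun 20, 2001 → Jun 20, 2002: 365 days.
Jun 20, 2002 → Jun 20, 2003: 365 days.
Jun 20, 2003 → Jun 20, 2004: 366 days (Feb 29, 2004 is in that span).
Jun 20, 2004 → Jun 20, 2005: 365 days.
Jun 20, 2005 → Jun 20, 2006: 365 days.
Jun 20, 2006 → Jun 20, 2007: 365 days.
Jun 20, 2007 → Jun 20, 2008: 366 days (Feb 29, 2008 is in that span).
Jun 20, 2008 → Jun 20, 2009: 365 days.
Jun 20, 2009 → Jun 20, 2010: 365 days.
Jun 20, 2010 → Jun 20, 2011: 365 days.
Jun 20, 2011 → Jun 20, 2012: 366 days (Feb 29, 2012 is in that span).
Jun 20, 2012 → Jun 20, 2013: 365 days.
Jun 20, 2013 → Jul 20, 2013: 30 days (June has 30).
Jul 20, 2013 → Aug 20, 2013: 31 days (July has 31).
Aug 20, 2013 → Sep 20, 2013: 31 days (August has 31).
Sep 20, 2013 → Oct 20, 2013: 30 days (September has 30).
Oct 20, 2013 → Nov 20, 2013: 31 days (October has 31).
Nov 20, 2013 → Dec 20, 2013: 30 days (November has 30).
Dec 20, 2013 → Jan 20, 2014: 31 days (December has 31).
Jan 20, 2014 → Feb 20, 2014: 31 days (January has 31).
Feb 20, 2014 → Mar 20, 2014: 28 days (February has 28).
Mar 20, 2014 → Apr 20, 2014: 31 days (March has 31).
Apr 20, 2014 → May 10, 2014: 20 days.
Total: 6533 days.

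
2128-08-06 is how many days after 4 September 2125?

1067

Sep 4, 2125 → Sep 4, 2126: 365 days.
Sep 4, 2126 → Sep 4, 2127: 365 days.
Sep 4, 2127 → Oct 4, 2127: 30 days (September has 30).
Oct 4, 2127 → Nov 4, 2127: 31 days (October has 31).
Nov 4, 2127 → Dec 4, 2127: 30 days (November has 30).
Dec 4, 2127 → Jan 4, 2128: 31 days (December has 31).
Jan 4, 2128 → Feb 4, 2128: 31 days (January has 31).
Feb 4, 2128 → Mar 4, 2128: 29 days (February has 29).
Mar 4, 2128 → Apr 4, 2128: 31 days (March has 31).
Apr 4, 2128 → May 4, 2128: 30 days (April has 30).
May 4, 2128 → Jun 4, 2128: 31 days (May has 31).
Jun 4, 2128 → Jul 4, 2128: 30 days (June has 30).
Jul 4, 2128 → Aug 4, 2128: 31 days (July has 31).
Aug 4, 2128 → Aug 6, 2128: 2 days.
Total: 1067 days.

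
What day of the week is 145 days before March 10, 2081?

Wednesday

Mar 10, 2081 is a Monday.
145 mod 7 = 5, so 145 days before a Monday is Monday − 5 = Wednesday.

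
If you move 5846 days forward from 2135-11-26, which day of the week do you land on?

Sunday

First find the weekday of Nov 26, 2135. Doomsday rule: the anchor day for the 2100s is Sunday. For year 35: 35÷12 = 2 r 11, and 11÷4 = 2, so 2+11+2 = 15.
Sunday + 15 ≡ Monday — that's 2135's doomsday.
In November the doomsday date is Nov 7.
Nov 26 is 19 days after Nov 7; 19 mod 7 = 5, so Monday + 5 = Saturday.
5846 mod 7 = 1, so 5846 days after a Saturday is Saturday + 1 = Sunday.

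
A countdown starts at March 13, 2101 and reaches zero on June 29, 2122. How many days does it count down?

Mar 13, 2101 → Mar 13, 2102: 365 days.
Mar 13, 2102 → Mar 13, 2103: 365 days.
Mar 13, 2103 → Mar 13, 2104: 366 days (Feb 29, 2104 is in that span).
Mar 13, 2104 → Mar 13, 2105: 365 days.
Mar 13, 2105 → Mar 13, 2106: 365 days.
Mar 13, 2106 → Mar 13, 2107: 365 days.
Mar 13, 2107 → Mar 13, 2108: 366 days (Feb 29, 2108 is in that span).
Mar 13, 2108 → Mar 13, 2109: 365 days.
Mar 13, 2109 → Mar 13, 2110: 365 days.
Mar 13, 2110 → Mar 13, 2111: 365 days.
Mar 13, 2111 → Mar 13, 2112: 366 days (Feb 29, 2112 is in that span).
Mar 13, 2112 → Mar 13, 2113: 365 days.
Mar 13, 2113 → Mar 13, 2114: 365 days.
Mar 13, 2114 → Mar 13, 2115: 365 days.
Mar 13, 2115 → Mar 13, 2116: 366 days (Feb 29, 2116 is in that span).
Mar 13, 2116 → Mar 13, 2117: 365 days.
Mar 13, 2117 → Mar 13, 2118: 365 days.
Mar 13, 2118 → Mar 13, 2119: 365 days.
Mar 13, 2119 → Mar 13, 2120: 366 days (Feb 29, 2120 is in that span).
Mar 13, 2120 → Mar 13, 2121: 365 days.
Mar 13, 2121 → Mar 13, 2122: 365 days.
Mar 13, 2122 → Apr 13, 2122: 31 days (March has 31).
Apr 13, 2122 → May 13, 2122: 30 days (April has 30).
May 13, 2122 → Jun 13, 2122: 31 days (May has 31).
Jun 13, 2122 → Jun 29, 2122: 16 days.
Total: 7778 days.

7778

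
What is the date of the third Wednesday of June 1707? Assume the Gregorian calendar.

June 1, 1707 is a Wednesday.
The first Wednesday is therefore June 1 (same day).
The third Wednesday is 1 + 2×7 = June 15.

June 15, 1707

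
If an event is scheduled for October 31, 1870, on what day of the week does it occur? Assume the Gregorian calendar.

Doomsday rule: the anchor day for the 1800s is Friday. For year 70: 70÷12 = 5 r 10, and 10÷4 = 2, so 5+10+2 = 17.
Friday + 17 ≡ Monday — that's 1870's doomsday.
In October the doomsday date is Oct 10.
Oct 31 is 21 days after Oct 10; 21 mod 7 = 0, so Monday + 0 = Monday.

Monday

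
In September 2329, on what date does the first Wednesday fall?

September 1, 2329 is a Sunday.
The first Wednesday is therefore September 4 (3 days later).

September 4, 2329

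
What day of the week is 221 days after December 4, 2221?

Dec 4, 2221 is a Tuesday.
221 mod 7 = 4, so 221 days after a Tuesday is Tuesday + 4 = Saturday.

Saturday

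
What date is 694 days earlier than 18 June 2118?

July 24, 2116

−365 (one year) → Jun 18, 2117 (329 left).
−18 → May 31, 2117 (end of May, 31 days; 311 left).
−31 → Apr 30, 2117 (end of Apr, 30 days; 280 left).
−30 → Mar 31, 2117 (end of Mar, 31 days; 250 left).
−31 → Feb 28, 2117 (end of Feb, 28 days; 219 left).
−28 → Jan 31, 2117 (end of Jan, 31 days; 191 left).
−31 → Dec 31, 2116 (end of Dec, 31 days; 160 left).
−31 → Nov 30, 2116 (end of Nov, 30 days; 129 left).
−30 → Oct 31, 2116 (end of Oct, 31 days; 99 left).
−31 → Sep 30, 2116 (end of Sep, 30 days; 68 left).
−30 → Aug 31, 2116 (end of Aug, 31 days; 38 left).
−31 → Jul 31, 2116 (end of Jul, 31 days; 7 left).
−7 → Jul 24, 2116.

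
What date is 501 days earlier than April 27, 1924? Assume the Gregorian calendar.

December 13, 1922

−366 (one year; includes Feb 29, 1924) → Apr 27, 1923 (135 left).
−27 → Mar 31, 1923 (end of Mar, 31 days; 108 left).
−31 → Feb 28, 1923 (end of Feb, 28 days; 77 left).
−28 → Jan 31, 1923 (end of Jan, 31 days; 49 left).
−31 → Dec 31, 1922 (end of Dec, 31 days; 18 left).
−18 → Dec 13, 1922.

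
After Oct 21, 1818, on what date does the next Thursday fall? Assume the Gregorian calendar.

October 22, 1818

Oct 21, 1818 is a Wednesday.
From Wednesday to the next Thursday is 1 day.
Oct 21, 1818 + 1 = Oct 22, 1818.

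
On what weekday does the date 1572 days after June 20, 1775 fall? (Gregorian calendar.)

Jun 20, 1775 is a Tuesday.
1572 mod 7 = 4, so 1572 days after a Tuesday is Tuesday + 4 = Saturday.

Saturday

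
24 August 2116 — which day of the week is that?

Doomsday rule: the anchor day for the 2100s is Sunday. For year 16: 16÷12 = 1 r 4, and 4÷4 = 1, so 1+4+1 = 6.
Sunday + 6 ≡ Saturday — that's 2116's doomsday.
In August the doomsday date is Aug 8.
Aug 24 is 16 days after Aug 8; 16 mod 7 = 2, so Saturday + 2 = Monday.

Monday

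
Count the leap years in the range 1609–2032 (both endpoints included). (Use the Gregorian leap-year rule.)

Multiples of 4 in [1609,2032]: 106.
Of those, multiples of 100: 4 (not leap unless ÷400).
Multiples of 400: 1.
Leap years = 106 − 4 + 1 = 103.

103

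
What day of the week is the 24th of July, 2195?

Doomsday rule: the anchor day for the 2100s is Sunday. For year 95: 95÷12 = 7 r 11, and 11÷4 = 2, so 7+11+2 = 20.
Sunday + 20 ≡ Saturday — that's 2195's doomsday.
In July the doomsday date is Jul 11.
Jul 24 is 13 days after Jul 11; 13 mod 7 = 6, so Saturday + 6 = Friday.

Friday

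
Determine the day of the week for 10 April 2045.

Monday

Doomsday rule: the anchor day for the 2000s is Tuesday. For year 45: 45÷12 = 3 r 9, and 9÷4 = 2, so 3+9+2 = 14.
Tuesday + 14 ≡ Tuesday — that's 2045's doomsday.
In April the doomsday date is Apr 4.
Apr 10 is 6 days after Apr 4; 6 mod 7 = 6, so Tuesday + 6 = Monday.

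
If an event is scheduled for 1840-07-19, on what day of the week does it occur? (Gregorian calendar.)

Sunday

Doomsday rule: the anchor day for the 1800s is Friday. For year 40: 40÷12 = 3 r 4, and 4÷4 = 1, so 3+4+1 = 8.
Friday + 8 ≡ Saturday — that's 1840's doomsday.
In July the doomsday date is Jul 11.
Jul 19 is 8 days after Jul 11; 8 mod 7 = 1, so Saturday + 1 = Sunday.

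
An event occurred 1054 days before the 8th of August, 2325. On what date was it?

September 19, 2322

−365 (one year) → Aug 8, 2324 (689 left).
−366 (one year; includes Feb 29, 2324) → Aug 8, 2323 (323 left).
−8 → Jul 31, 2323 (end of Jul, 31 days; 315 left).
−31 → Jun 30, 2323 (end of Jun, 30 days; 284 left).
−30 → May 31, 2323 (end of May, 31 days; 254 left).
−31 → Apr 30, 2323 (end of Apr, 30 days; 223 left).
−30 → Mar 31, 2323 (end of Mar, 31 days; 193 left).
−31 → Feb 28, 2323 (end of Feb, 28 days; 162 left).
−28 → Jan 31, 2323 (end of Jan, 31 days; 134 left).
−31 → Dec 31, 2322 (end of Dec, 31 days; 103 left).
−31 → Nov 30, 2322 (end of Nov, 30 days; 72 left).
−30 → Oct 31, 2322 (end of Oct, 31 days; 42 left).
−31 → Sep 30, 2322 (end of Sep, 30 days; 11 left).
−11 → Sep 19, 2322.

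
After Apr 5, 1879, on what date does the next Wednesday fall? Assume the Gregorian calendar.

April 9, 1879

Apr 5, 1879 is a Saturday.
From Saturday to the next Wednesday is 4 days.
Apr 5, 1879 + 4 = Apr 9, 1879.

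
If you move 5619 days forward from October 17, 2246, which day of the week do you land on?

Thursday

First find the weekday of Oct 17, 2246. Doomsday rule: the anchor day for the 2200s is Friday. For year 46: 46÷12 = 3 r 10, and 10÷4 = 2, so 3+10+2 = 15.
Friday + 15 ≡ Saturday — that's 2246's doomsday.
In October the doomsday date is Oct 10.
Oct 17 is 7 days after Oct 10; 7 mod 7 = 0, so Saturday + 0 = Saturday.
5619 mod 7 = 5, so 5619 days after a Saturday is Saturday + 5 = Thursday.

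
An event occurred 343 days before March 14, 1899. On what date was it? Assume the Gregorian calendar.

−14 → Feb 28, 1899 (end of Feb, 28 days; 329 left).
−28 → Jan 31, 1899 (end of Jan, 31 days; 301 left).
−31 → Dec 31, 1898 (end of Dec, 31 days; 270 left).
−31 → Nov 30, 1898 (end of Nov, 30 days; 239 left).
−30 → Oct 31, 1898 (end of Oct, 31 days; 209 left).
−31 → Sep 30, 1898 (end of Sep, 30 days; 178 left).
−30 → Aug 31, 1898 (end of Aug, 31 days; 148 left).
−31 → Jul 31, 1898 (end of Jul, 31 days; 117 left).
−31 → Jun 30, 1898 (end of Jun, 30 days; 86 left).
−30 → May 31, 1898 (end of May, 31 days; 56 left).
−31 → Apr 30, 1898 (end of Apr, 30 days; 25 left).
−25 → Apr 5, 1898.

April 5, 1898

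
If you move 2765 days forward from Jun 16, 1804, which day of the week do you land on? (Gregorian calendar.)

Saturday

First find the weekday of Jun 16, 1804. Doomsday rule: the anchor day for the 1800s is Friday. For year 04: 4÷12 = 0 r 4, and 4÷4 = 1, so 0+4+1 = 5.
Friday + 5 ≡ Wednesday — that's 1804's doomsday.
In June the doomsday date is Jun 6.
Jun 16 is 10 days after Jun 6; 10 mod 7 = 3, so Wednesday + 3 = Saturday.
2765 mod 7 = 0, so 2765 days after a Saturday is Saturday + 0 = Saturday.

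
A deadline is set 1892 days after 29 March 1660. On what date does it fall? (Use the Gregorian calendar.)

+365 (one year) → Mar 29, 1661 (1527 left).
+365 (one year) → Mar 29, 1662 (1162 left).
+365 (one year) → Mar 29, 1663 (797 left).
+366 (one year; includes Feb 29, 1664) → Mar 29, 1664 (431 left).
+365 (one year) → Mar 29, 1665 (66 left).
Mar has 31 days: +3 → Apr 1, 1665 (63 left).
Apr has 30 days: +30 → May 1, 1665 (33 left).
May has 31 days: +31 → Jun 1, 1665 (2 left).
+2 → Jun 3, 1665.

June 3, 1665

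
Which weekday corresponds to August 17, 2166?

Doomsday rule: the anchor day for the 2100s is Sunday. For year 66: 66÷12 = 5 r 6, and 6÷4 = 1, so 5+6+1 = 12.
Sunday + 12 ≡ Friday — that's 2166's doomsday.
In August the doomsday date is Aug 8.
Aug 17 is 9 days after Aug 8; 9 mod 7 = 2, so Friday + 2 = Sunday.

Sunday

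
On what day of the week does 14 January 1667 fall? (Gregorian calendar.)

Friday

Doomsday rule: the anchor day for the 1600s is Tuesday. For year 67: 67÷12 = 5 r 7, and 7÷4 = 1, so 5+7+1 = 13.
Tuesday + 13 ≡ Monday — that's 1667's doomsday.
In January the doomsday date is Jan 3 (1667 is not a leap year).
Jan 14 is 11 days after Jan 3; 11 mod 7 = 4, so Monday + 4 = Friday.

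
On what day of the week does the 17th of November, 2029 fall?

Doomsday rule: the anchor day for the 2000s is Tuesday. For year 29: 29÷12 = 2 r 5, and 5÷4 = 1, so 2+5+1 = 8.
Tuesday + 8 ≡ Wednesday — that's 2029's doomsday.
In November the doomsday date is Nov 7.
Nov 17 is 10 days after Nov 7; 10 mod 7 = 3, so Wednesday + 3 = Saturday.

Saturday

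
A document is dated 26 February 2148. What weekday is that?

Doomsday rule: the anchor day for the 2100s is Sunday. For year 48: 48÷12 = 4 r 0, and 0÷4 = 0, so 4+0+0 = 4.
Sunday + 4 ≡ Thursday — that's 2148's doomsday.
In February the doomsday date is Feb 29 (2148 is a leap year (divisible by 4)).
Feb 26 is 3 days before Feb 29; 3 mod 7 = 3, so Thursday − 3 = Monday.

Monday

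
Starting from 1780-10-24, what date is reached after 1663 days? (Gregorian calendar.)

May 14, 1785

+365 (one year) → Oct 24, 1781 (1298 left).
+365 (one year) → Oct 24, 1782 (933 left).
+365 (one year) → Oct 24, 1783 (568 left).
+366 (one year; includes Feb 29, 1784) → Oct 24, 1784 (202 left).
Oct has 31 days: +8 → Nov 1, 1784 (194 left).
Nov has 30 days: +30 → Dec 1, 1784 (164 left).
Dec has 31 days: +31 → Jan 1, 1785 (133 left).
Jan has 31 days: +31 → Feb 1, 1785 (102 left).
Feb has 28 days: +28 → Mar 1, 1785 (74 left).
Mar has 31 days: +31 → Apr 1, 1785 (43 left).
Apr has 30 days: +30 → May 1, 1785 (13 left).
+13 → May 14, 1785.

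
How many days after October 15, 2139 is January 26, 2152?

Oct 15, 2139 → Oct 15, 2140: 366 days (Feb 29, 2140 is in that span).
Oct 15, 2140 → Oct 15, 2141: 365 days.
Oct 15, 2141 → Oct 15, 2142: 365 days.
Oct 15, 2142 → Oct 15, 2143: 365 days.
Oct 15, 2143 → Oct 15, 2144: 366 days (Feb 29, 2144 is in that span).
Oct 15, 2144 → Oct 15, 2145: 365 days.
Oct 15, 2145 → Oct 15, 2146: 365 days.
Oct 15, 2146 → Oct 15, 2147: 365 days.
Oct 15, 2147 → Oct 15, 2148: 366 days (Feb 29, 2148 is in that span).
Oct 15, 2148 → Oct 15, 2149: 365 days.
Oct 15, 2149 → Oct 15, 2150: 365 days.
Oct 15, 2150 → Oct 15, 2151: 365 days.
Oct 15, 2151 → Nov 15, 2151: 31 days (October has 31).
Nov 15, 2151 → Dec 15, 2151: 30 days (November has 30).
Dec 15, 2151 → Jan 15, 2152: 31 days (December has 31).
Jan 15, 2152 → Jan 26, 2152: 11 days.
Total: 4486 days.

4486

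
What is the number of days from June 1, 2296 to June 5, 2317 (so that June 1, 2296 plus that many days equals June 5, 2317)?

Jun 1, 2296 → Jun 1, 2297: 365 days.
Jun 1, 2297 → Jun 1, 2298: 365 days.
Jun 1, 2298 → Jun 1, 2299: 365 days.
Jun 1, 2299 → Jun 1, 2300: 365 days.
Jun 1, 2300 → Jun 1, 2301: 365 days.
Jun 1, 2301 → Jun 1, 2302: 365 days.
Jun 1, 2302 → Jun 1, 2303: 365 days.
Jun 1, 2303 → Jun 1, 2304: 366 days (Feb 29, 2304 is in that span).
Jun 1, 2304 → Jun 1, 2305: 365 days.
Jun 1, 2305 → Jun 1, 2306: 365 days.
Jun 1, 2306 → Jun 1, 2307: 365 days.
Jun 1, 2307 → Jun 1, 2308: 366 days (Feb 29, 2308 is in that span).
Jun 1, 2308 → Jun 1, 2309: 365 days.
Jun 1, 2309 → Jun 1, 2310: 365 days.
Jun 1, 2310 → Jun 1, 2311: 365 days.
Jun 1, 2311 → Jun 1, 2312: 366 days (Feb 29, 2312 is in that span).
Jun 1, 2312 → Jun 1, 2313: 365 days.
Jun 1, 2313 → Jun 1, 2314: 365 days.
Jun 1, 2314 → Jun 1, 2315: 365 days.
Jun 1, 2315 → Jun 1, 2316: 366 days (Feb 29, 2316 is in that span).
Jun 1, 2316 → Jul 1, 2316: 30 days (June has 30).
Jul 1, 2316 → Aug 1, 2316: 31 days (July has 31).
Aug 1, 2316 → Sep 1, 2316: 31 days (August has 31).
Sep 1, 2316 → Oct 1, 2316: 30 days (September has 30).
Oct 1, 2316 → Nov 1, 2316: 31 days (October has 31).
Nov 1, 2316 → Dec 1, 2316: 30 days (November has 30).
Dec 1, 2316 → Jan 1, 2317: 31 days (December has 31).
Jan 1, 2317 → Feb 1, 2317: 31 days (January has 31).
Feb 1, 2317 → Mar 1, 2317: 28 days (February has 28).
Mar 1, 2317 → Apr 1, 2317: 31 days (March has 31).
Apr 1, 2317 → May 1, 2317: 30 days (April has 30).
May 1, 2317 → Jun 1, 2317: 31 days (May has 31).
Jun 1, 2317 → Jun 5, 2317: 4 days.
Total: 7673 days.

7673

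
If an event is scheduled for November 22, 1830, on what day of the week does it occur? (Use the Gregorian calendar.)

Doomsday rule: the anchor day for the 1800s is Friday. For year 30: 30÷12 = 2 r 6, and 6÷4 = 1, so 2+6+1 = 9.
Friday + 9 ≡ Sunday — that's 1830's doomsday.
In November the doomsday date is Nov 7.
Nov 22 is 15 days after Nov 7; 15 mod 7 = 1, so Sunday + 1 = Monday.

Monday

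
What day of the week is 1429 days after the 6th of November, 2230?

Sunday

First find the weekday of Nov 6, 2230. Doomsday rule: the anchor day for the 2200s is Friday. For year 30: 30÷12 = 2 r 6, and 6÷4 = 1, so 2+6+1 = 9.
Friday + 9 ≡ Sunday — that's 2230's doomsday.
In November the doomsday date is Nov 7.
Nov 6 is 1 day before Nov 7; 1 mod 7 = 1, so Sunday − 1 = Saturday.
1429 mod 7 = 1, so 1429 days after a Saturday is Saturday + 1 = Sunday.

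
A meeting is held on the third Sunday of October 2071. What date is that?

October 1, 2071 is a Thursday.
The first Sunday is therefore October 4 (3 days later).
The third Sunday is 4 + 2×7 = October 18.

October 18, 2071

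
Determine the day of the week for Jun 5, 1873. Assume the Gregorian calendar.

Doomsday rule: the anchor day for the 1800s is Friday. For year 73: 73÷12 = 6 r 1, and 1÷4 = 0, so 6+1+0 = 7.
Friday + 7 ≡ Friday — that's 1873's doomsday.
In June the doomsday date is Jun 6.
Jun 5 is 1 day before Jun 6; 1 mod 7 = 1, so Friday − 1 = Thursday.

Thursday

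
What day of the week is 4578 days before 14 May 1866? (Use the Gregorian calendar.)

May 14, 1866 is a Monday.
4578 mod 7 = 0, so 4578 days before a Monday is Monday − 0 = Monday.

Monday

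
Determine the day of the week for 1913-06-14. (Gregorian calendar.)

January 1, 1913 is a Wednesday.
Jan 1, 1913 → Feb 1, 1913: 31 days (January has 31).
Feb 1, 1913 → Mar 1, 1913: 28 days (February has 28).
Mar 1, 1913 → Apr 1, 1913: 31 days (March has 31).
Apr 1, 1913 → May 1, 1913: 30 days (April has 30).
May 1, 1913 → Jun 1, 1913: 31 days (May has 31).
Jun 1, 1913 → Jun 14, 1913: 13 days.
Total: 164 days.
164 mod 7 = 3, so Wednesday + 3 = Saturday.

Saturday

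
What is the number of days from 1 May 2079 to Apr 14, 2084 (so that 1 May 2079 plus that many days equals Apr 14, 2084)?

1810

May 1, 2079 → May 1, 2080: 366 days (Feb 29, 2080 is in that span).
May 1, 2080 → May 1, 2081: 365 days.
May 1, 2081 → May 1, 2082: 365 days.
May 1, 2082 → May 1, 2083: 365 days.
May 1, 2083 → Jun 1, 2083: 31 days (May has 31).
Jun 1, 2083 → Jul 1, 2083: 30 days (June has 30).
Jul 1, 2083 → Aug 1, 2083: 31 days (July has 31).
Aug 1, 2083 → Sep 1, 2083: 31 days (August has 31).
Sep 1, 2083 → Oct 1, 2083: 30 days (September has 30).
Oct 1, 2083 → Nov 1, 2083: 31 days (October has 31).
Nov 1, 2083 → Dec 1, 2083: 30 days (November has 30).
Dec 1, 2083 → Jan 1, 2084: 31 days (December has 31).
Jan 1, 2084 → Feb 1, 2084: 31 days (January has 31).
Feb 1, 2084 → Mar 1, 2084: 29 days (February has 29).
Mar 1, 2084 → Apr 1, 2084: 31 days (March has 31).
Apr 1, 2084 → Apr 14, 2084: 13 days.
Total: 1810 days.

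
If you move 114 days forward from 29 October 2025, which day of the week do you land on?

Oct 29, 2025 is a Wednesday.
114 mod 7 = 2, so 114 days after a Wednesday is Wednesday + 2 = Friday.

Friday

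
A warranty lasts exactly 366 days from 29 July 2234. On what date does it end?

Jul has 31 days: +3 → Aug 1, 2234 (363 left).
Aug has 31 days: +31 → Sep 1, 2234 (332 left).
Sep has 30 days: +30 → Oct 1, 2234 (302 left).
Oct has 31 days: +31 → Nov 1, 2234 (271 left).
Nov has 30 days: +30 → Dec 1, 2234 (241 left).
Dec has 31 days: +31 → Jan 1, 2235 (210 left).
Jan has 31 days: +31 → Feb 1, 2235 (179 left).
Feb has 28 days: +28 → Mar 1, 2235 (151 left).
Mar has 31 days: +31 → Apr 1, 2235 (120 left).
Apr has 30 days: +30 → May 1, 2235 (90 left).
May has 31 days: +31 → Jun 1, 2235 (59 left).
Jun has 30 days: +30 → Jul 1, 2235 (29 left).
+29 → Jul 30, 2235.

July 30, 2235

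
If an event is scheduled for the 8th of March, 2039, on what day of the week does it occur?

Tuesday

January 1, 2039 is a Saturday.
Jan 1, 2039 → Feb 1, 2039: 31 days (January has 31).
Feb 1, 2039 → Mar 1, 2039: 28 days (February has 28).
Mar 1, 2039 → Mar 8, 2039: 7 days.
Total: 66 days.
66 mod 7 = 3, so Saturday + 3 = Tuesday.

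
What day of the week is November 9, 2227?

Doomsday rule: the anchor day for the 2200s is Friday. For year 27: 27÷12 = 2 r 3, and 3÷4 = 0, so 2+3+0 = 5.
Friday + 5 ≡ Wednesday — that's 2227's doomsday.
In November the doomsday date is Nov 7.
Nov 9 is 2 days after Nov 7; 2 mod 7 = 2, so Wednesday + 2 = Friday.

Friday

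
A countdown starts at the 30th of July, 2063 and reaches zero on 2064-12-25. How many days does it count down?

Jul 30, 2063 → Jul 30, 2064: 366 days (Feb 29, 2064 is in that span).
Jul 30, 2064 → Aug 30, 2064: 31 days (July has 31).
Aug 30, 2064 → Sep 30, 2064: 31 days (August has 31).
Sep 30, 2064 → Oct 30, 2064: 30 days (September has 30).
Oct 30, 2064 → Nov 30, 2064: 31 days (October has 31).
Nov 30, 2064 → Dec 25, 2064: 25 days.
Total: 514 days.

514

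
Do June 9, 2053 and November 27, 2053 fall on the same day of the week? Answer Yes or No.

No

From Jun 9, 2053 to Nov 27, 2053 is 171 days.
171 mod 7 = 3, so they are different weekdays.
(Jun 9, 2053 is a Monday; Nov 27, 2053 is a Thursday.)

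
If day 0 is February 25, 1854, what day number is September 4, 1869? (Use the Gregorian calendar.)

5670

Feb 25, 1854 → Feb 25, 1855: 365 days.
Feb 25, 1855 → Feb 25, 1856: 365 days.
Feb 25, 1856 → Feb 25, 1857: 366 days (Feb 29, 1856 is in that span).
Feb 25, 1857 → Feb 25, 1858: 365 days.
Feb 25, 1858 → Feb 25, 1859: 365 days.
Feb 25, 1859 → Feb 25, 1860: 365 days.
Feb 25, 1860 → Feb 25, 1861: 366 days (Feb 29, 1860 is in that span).
Feb 25, 1861 → Feb 25, 1862: 365 days.
Feb 25, 1862 → Feb 25, 1863: 365 days.
Feb 25, 1863 → Feb 25, 1864: 365 days.
Feb 25, 1864 → Feb 25, 1865: 366 days (Feb 29, 1864 is in that span).
Feb 25, 1865 → Feb 25, 1866: 365 days.
Feb 25, 1866 → Feb 25, 1867: 365 days.
Feb 25, 1867 → Feb 25, 1868: 365 days.
Feb 25, 1868 → Feb 25, 1869: 366 days (Feb 29, 1868 is in that span).
Feb 25, 1869 → Mar 25, 1869: 28 days (February has 28).
Mar 25, 1869 → Apr 25, 1869: 31 days (March has 31).
Apr 25, 1869 → May 25, 1869: 30 days (April has 30).
May 25, 1869 → Jun 25, 1869: 31 days (May has 31).
Jun 25, 1869 → Jul 25, 1869: 30 days (June has 30).
Jul 25, 1869 → Aug 25, 1869: 31 days (July has 31).
Aug 25, 1869 → Sep 4, 1869: 10 days.
Total: 5670 days.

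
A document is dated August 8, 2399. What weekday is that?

Sunday

Doomsday rule: the anchor day for the 2300s is Wednesday. For year 99: 99÷12 = 8 r 3, and 3÷4 = 0, so 8+3+0 = 11.
Wednesday + 11 ≡ Sunday — that's 2399's doomsday.
In August the doomsday date is Aug 8.
Aug 8 is the doomsday itself: Sunday.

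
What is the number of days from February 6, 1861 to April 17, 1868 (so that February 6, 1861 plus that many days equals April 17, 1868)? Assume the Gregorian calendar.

2627

Feb 6, 1861 → Feb 6, 1862: 365 days.
Feb 6, 1862 → Feb 6, 1863: 365 days.
Feb 6, 1863 → Feb 6, 1864: 365 days.
Feb 6, 1864 → Feb 6, 1865: 366 days (Feb 29, 1864 is in that span).
Feb 6, 1865 → Feb 6, 1866: 365 days.
Feb 6, 1866 → Feb 6, 1867: 365 days.
Feb 6, 1867 → Feb 6, 1868: 365 days.
Feb 6, 1868 → Mar 6, 1868: 29 days (February has 29).
Mar 6, 1868 → Apr 6, 1868: 31 days (March has 31).
Apr 6, 1868 → Apr 17, 1868: 11 days.
Total: 2627 days.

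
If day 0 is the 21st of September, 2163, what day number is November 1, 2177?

5155

Sep 21, 2163 → Sep 21, 2164: 366 days (Feb 29, 2164 is in that span).
Sep 21, 2164 → Sep 21, 2165: 365 days.
Sep 21, 2165 → Sep 21, 2166: 365 days.
Sep 21, 2166 → Sep 21, 2167: 365 days.
Sep 21, 2167 → Sep 21, 2168: 366 days (Feb 29, 2168 is in that span).
Sep 21, 2168 → Sep 21, 2169: 365 days.
Sep 21, 2169 → Sep 21, 2170: 365 days.
Sep 21, 2170 → Sep 21, 2171: 365 days.
Sep 21, 2171 → Sep 21, 2172: 366 days (Feb 29, 2172 is in that span).
Sep 21, 2172 → Sep 21, 2173: 365 days.
Sep 21, 2173 → Sep 21, 2174: 365 days.
Sep 21, 2174 → Sep 21, 2175: 365 days.
Sep 21, 2175 → Sep 21, 2176: 366 days (Feb 29, 2176 is in that span).
Sep 21, 2176 → Sep 21, 2177: 365 days.
Sep 21, 2177 → Oct 21, 2177: 30 days (September has 30).
Oct 21, 2177 → Nov 1, 2177: 11 days.
Total: 5155 days.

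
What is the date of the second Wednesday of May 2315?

May 1, 2315 is a Saturday.
The first Wednesday is therefore May 5 (4 days later).
The second Wednesday is 5 + 1×7 = May 12.

May 12, 2315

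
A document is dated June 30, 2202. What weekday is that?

Doomsday rule: the anchor day for the 2200s is Friday. For year 02: 2÷12 = 0 r 2, and 2÷4 = 0, so 0+2+0 = 2.
Friday + 2 ≡ Sunday — that's 2202's doomsday.
In June the doomsday date is Jun 6.
Jun 30 is 24 days after Jun 6; 24 mod 7 = 3, so Sunday + 3 = Wednesday.

Wednesday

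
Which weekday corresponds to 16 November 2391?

Saturday

Doomsday rule: the anchor day for the 2300s is Wednesday. For year 91: 91÷12 = 7 r 7, and 7÷4 = 1, so 7+7+1 = 15.
Wednesday + 15 ≡ Thursday — that's 2391's doomsday.
In November the doomsday date is Nov 7.
Nov 16 is 9 days after Nov 7; 9 mod 7 = 2, so Thursday + 2 = Saturday.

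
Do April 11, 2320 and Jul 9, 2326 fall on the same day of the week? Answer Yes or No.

From Apr 11, 2320 to Jul 9, 2326 is 2280 days.
2280 mod 7 = 5, so they are different weekdays.
(Apr 11, 2320 is a Sunday; Jul 9, 2326 is a Friday.)

No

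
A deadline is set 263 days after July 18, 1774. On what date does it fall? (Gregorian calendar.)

Jul has 31 days: +14 → Aug 1, 1774 (249 left).
Aug has 31 days: +31 → Sep 1, 1774 (218 left).
Sep has 30 days: +30 → Oct 1, 1774 (188 left).
Oct has 31 days: +31 → Nov 1, 1774 (157 left).
Nov has 30 days: +30 → Dec 1, 1774 (127 left).
Dec has 31 days: +31 → Jan 1, 1775 (96 left).
Jan has 31 days: +31 → Feb 1, 1775 (65 left).
Feb has 28 days: +28 → Mar 1, 1775 (37 left).
Mar has 31 days: +31 → Apr 1, 1775 (6 left).
+6 → Apr 7, 1775.

April 7, 1775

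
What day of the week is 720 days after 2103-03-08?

Wednesday

First find the weekday of Mar 8, 2103. Doomsday rule: the anchor day for the 2100s is Sunday. For year 03: 3÷12 = 0 r 3, and 3÷4 = 0, so 0+3+0 = 3.
Sunday + 3 ≡ Wednesday — that's 2103's doomsday.
In March the doomsday date is Mar 14.
Mar 8 is 6 days before Mar 14; 6 mod 7 = 6, so Wednesday − 6 = Thursday.
720 mod 7 = 6, so 720 days after a Thursday is Thursday + 6 = Wednesday.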